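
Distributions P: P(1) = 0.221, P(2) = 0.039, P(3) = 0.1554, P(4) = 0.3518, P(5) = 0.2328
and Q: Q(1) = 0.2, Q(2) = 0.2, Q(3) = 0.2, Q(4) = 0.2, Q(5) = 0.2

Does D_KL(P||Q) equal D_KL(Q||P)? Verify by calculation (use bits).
D_KL(P||Q) = 0.2209 bits, D_KL(Q||P) = 0.3089 bits. No — D_KL(P||Q) ≠ D_KL(Q||P) for this pair.

D_KL(P||Q) = Σ P(x) log₂(P(x)/Q(x))

Computing term by term:
  P(1)·log₂(P(1)/Q(1)) = 0.221·log₂(0.221/0.2) = 0.03183
  P(2)·log₂(P(2)/Q(2)) = 0.039·log₂(0.039/0.2) = -0.09198
  P(3)·log₂(P(3)/Q(3)) = 0.1554·log₂(0.1554/0.2) = -0.05657
  P(4)·log₂(P(4)/Q(4)) = 0.3518·log₂(0.3518/0.2) = 0.28663
  P(5)·log₂(P(5)/Q(5)) = 0.2328·log₂(0.2328/0.2) = 0.05100

D_KL(P||Q) = 0.03183 - 0.09198 - 0.05657 + 0.28663 + 0.05100 = 0.22091 ≈ 0.2209 bits

D_KL(Q||P) = Σ Q(x) log₂(Q(x)/P(x))

Computing term by term:
  Q(1)·log₂(Q(1)/P(1)) = 0.2·log₂(0.2/0.221) = -0.02881
  Q(2)·log₂(Q(2)/P(2)) = 0.2·log₂(0.2/0.039) = 0.47169
  Q(3)·log₂(Q(3)/P(3)) = 0.2·log₂(0.2/0.1554) = 0.07280
  Q(4)·log₂(Q(4)/P(4)) = 0.2·log₂(0.2/0.3518) = -0.16295
  Q(5)·log₂(Q(5)/P(5)) = 0.2·log₂(0.2/0.2328) = -0.04382

D_KL(Q||P) = -0.02881 + 0.47169 + 0.07280 - 0.16295 - 0.04382 = 0.30891 ≈ 0.3089 bits

These are NOT equal (difference: 0.0880 bits). KL divergence is asymmetric: D_KL(P||Q) ≠ D_KL(Q||P) in general.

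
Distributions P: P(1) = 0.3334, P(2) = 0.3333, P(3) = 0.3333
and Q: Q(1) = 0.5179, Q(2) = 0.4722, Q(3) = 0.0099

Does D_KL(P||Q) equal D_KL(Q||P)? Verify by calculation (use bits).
D_KL(P||Q) = 1.3116 bits, D_KL(Q||P) = 0.5162 bits. No — D_KL(P||Q) ≠ D_KL(Q||P) for this pair.

D_KL(P||Q) = Σ P(x) log₂(P(x)/Q(x))

Computing term by term:
  P(1)·log₂(P(1)/Q(1)) = 0.3334·log₂(0.3334/0.5179) = -0.21185
  P(2)·log₂(P(2)/Q(2)) = 0.3333·log₂(0.3333/0.4722) = -0.16751
  P(3)·log₂(P(3)/Q(3)) = 0.3333·log₂(0.3333/0.0099) = 1.69091

D_KL(P||Q) = -0.21185 - 0.16751 + 1.69091 = 1.31155 ≈ 1.3116 bits

D_KL(Q||P) = Σ Q(x) log₂(Q(x)/P(x))

Computing term by term:
  Q(1)·log₂(Q(1)/P(1)) = 0.5179·log₂(0.5179/0.3334) = 0.32908
  Q(2)·log₂(Q(2)/P(2)) = 0.4722·log₂(0.4722/0.3333) = 0.23732
  Q(3)·log₂(Q(3)/P(3)) = 0.0099·log₂(0.0099/0.3333) = -0.05023

D_KL(Q||P) = 0.32908 + 0.23732 - 0.05023 = 0.51617 ≈ 0.5162 bits

These are NOT equal (difference: 0.7954 bits). KL divergence is asymmetric: D_KL(P||Q) ≠ D_KL(Q||P) in general.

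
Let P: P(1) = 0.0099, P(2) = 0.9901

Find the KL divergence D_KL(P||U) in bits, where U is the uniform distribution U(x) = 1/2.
0.9199 bits

U(i) = 1/2 for all i

D_KL(P||U) = Σ P(x) log₂(P(x) / (1/2))
           = Σ P(x) log₂(P(x)) + log₂(2)
           = log₂(2) - H(P)

H(P) = -Σ P(x) log₂(P(x)):
  -P(1)·log₂(P(1)) = -(0.0099)·log₂(0.0099) = 0.06592
  -P(2)·log₂(P(2)) = -(0.9901)·log₂(0.9901) = 0.01421
H(P) = 0.06592 + 0.01421 = 0.08013 bits

log₂(2) = 1.00000 bits

D_KL(P||U) = 1.00000 - 0.08013 = 0.91987 ≈ 0.9199 bits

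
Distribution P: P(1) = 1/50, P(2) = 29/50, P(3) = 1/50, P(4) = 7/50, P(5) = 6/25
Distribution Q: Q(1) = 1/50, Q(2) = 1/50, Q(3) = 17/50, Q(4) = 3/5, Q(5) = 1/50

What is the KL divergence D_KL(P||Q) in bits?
3.3023 bits

D_KL(P||Q) = Σ P(x) log₂(P(x)/Q(x))

Computing term by term:
  P(1)·log₂(P(1)/Q(1)) = (1/50)·log₂((1/50)/(1/50)) = 0.00000
  P(2)·log₂(P(2)/Q(2)) = (29/50)·log₂((29/50)/(1/50)) = 2.81763
  P(3)·log₂(P(3)/Q(3)) = (1/50)·log₂((1/50)/(17/50)) = -0.08175
  P(4)·log₂(P(4)/Q(4)) = (7/50)·log₂((7/50)/(3/5)) = -0.29393
  P(5)·log₂(P(5)/Q(5)) = (6/25)·log₂((6/25)/(1/50)) = 0.86039

D_KL(P||Q) = 0.00000 + 2.81763 - 0.08175 - 0.29393 + 0.86039 = 3.30234 ≈ 3.3023 bits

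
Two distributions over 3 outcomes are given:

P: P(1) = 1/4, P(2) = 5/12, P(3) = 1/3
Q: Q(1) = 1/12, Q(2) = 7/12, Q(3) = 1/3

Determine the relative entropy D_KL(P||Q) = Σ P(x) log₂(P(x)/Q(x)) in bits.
0.1940 bits

D_KL(P||Q) = Σ P(x) log₂(P(x)/Q(x))

Computing term by term:
  P(1)·log₂(P(1)/Q(1)) = (1/4)·log₂((1/4)/(1/12)) = 0.39624
  P(2)·log₂(P(2)/Q(2)) = (5/12)·log₂((5/12)/(7/12)) = -0.20226
  P(3)·log₂(P(3)/Q(3)) = (1/3)·log₂((1/3)/(1/3)) = 0.00000

D_KL(P||Q) = 0.39624 - 0.20226 + 0.00000 = 0.19398 ≈ 0.1940 bits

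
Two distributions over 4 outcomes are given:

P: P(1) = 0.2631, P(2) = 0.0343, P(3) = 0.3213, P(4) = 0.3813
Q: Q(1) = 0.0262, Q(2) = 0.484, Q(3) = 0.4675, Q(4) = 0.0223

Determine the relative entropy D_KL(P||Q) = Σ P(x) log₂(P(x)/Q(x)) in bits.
2.1325 bits

D_KL(P||Q) = Σ P(x) log₂(P(x)/Q(x))

Computing term by term:
  P(1)·log₂(P(1)/Q(1)) = 0.2631·log₂(0.2631/0.0262) = 0.87559
  P(2)·log₂(P(2)/Q(2)) = 0.0343·log₂(0.0343/0.484) = -0.13098
  P(3)·log₂(P(3)/Q(3)) = 0.3213·log₂(0.3213/0.4675) = -0.17384
  P(4)·log₂(P(4)/Q(4)) = 0.3813·log₂(0.3813/0.0223) = 1.56173

D_KL(P||Q) = 0.87559 - 0.13098 - 0.17384 + 1.56173 = 2.13250 ≈ 2.1325 bits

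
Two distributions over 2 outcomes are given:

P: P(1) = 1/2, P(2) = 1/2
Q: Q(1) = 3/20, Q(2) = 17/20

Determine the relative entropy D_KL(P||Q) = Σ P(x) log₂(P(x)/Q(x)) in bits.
0.4857 bits

D_KL(P||Q) = Σ P(x) log₂(P(x)/Q(x))

Computing term by term:
  P(1)·log₂(P(1)/Q(1)) = (1/2)·log₂((1/2)/(3/20)) = 0.86848
  P(2)·log₂(P(2)/Q(2)) = (1/2)·log₂((1/2)/(17/20)) = -0.38277

D_KL(P||Q) = 0.86848 - 0.38277 = 0.48571 ≈ 0.4857 bits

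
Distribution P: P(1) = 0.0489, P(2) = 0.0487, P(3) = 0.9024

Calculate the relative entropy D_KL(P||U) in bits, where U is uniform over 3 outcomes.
1.0260 bits

U(i) = 1/3 for all i

D_KL(P||U) = Σ P(x) log₂(P(x) / (1/3))
           = Σ P(x) log₂(P(x)) + log₂(3)
           = log₂(3) - H(P)

H(P) = -Σ P(x) log₂(P(x)):
  -P(1)·log₂(P(1)) = -(0.0489)·log₂(0.0489) = 0.21291
  -P(2)·log₂(P(2)) = -(0.0487)·log₂(0.0487) = 0.21233
  -P(3)·log₂(P(3)) = -(0.9024)·log₂(0.9024) = 0.13370
H(P) = 0.21291 + 0.21233 + 0.13370 = 0.55894 bits

log₂(3) = 1.58496 bits

D_KL(P||U) = 1.58496 - 0.55894 = 1.02602 ≈ 1.0260 bits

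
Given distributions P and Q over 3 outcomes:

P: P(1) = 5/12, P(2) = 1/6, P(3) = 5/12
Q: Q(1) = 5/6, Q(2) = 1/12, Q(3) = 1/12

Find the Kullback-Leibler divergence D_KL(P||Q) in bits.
0.7175 bits

D_KL(P||Q) = Σ P(x) log₂(P(x)/Q(x))

Computing term by term:
  P(1)·log₂(P(1)/Q(1)) = (5/12)·log₂((5/12)/(5/6)) = -0.41667
  P(2)·log₂(P(2)/Q(2)) = (1/6)·log₂((1/6)/(1/12)) = 0.16667
  P(3)·log₂(P(3)/Q(3)) = (5/12)·log₂((5/12)/(1/12)) = 0.96747

D_KL(P||Q) = -0.41667 + 0.16667 + 0.96747 = 0.71747 ≈ 0.7175 bits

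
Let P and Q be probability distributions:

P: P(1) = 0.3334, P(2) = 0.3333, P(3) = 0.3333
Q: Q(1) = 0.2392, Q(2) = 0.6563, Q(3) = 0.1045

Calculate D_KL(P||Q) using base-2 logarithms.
0.3916 bits

D_KL(P||Q) = Σ P(x) log₂(P(x)/Q(x))

Computing term by term:
  P(1)·log₂(P(1)/Q(1)) = 0.3334·log₂(0.3334/0.2392) = 0.15971
  P(2)·log₂(P(2)/Q(2)) = 0.3333·log₂(0.3333/0.6563) = -0.32581
  P(3)·log₂(P(3)/Q(3)) = 0.3333·log₂(0.3333/0.1045) = 0.55772

D_KL(P||Q) = 0.15971 - 0.32581 + 0.55772 = 0.39162 ≈ 0.3916 bits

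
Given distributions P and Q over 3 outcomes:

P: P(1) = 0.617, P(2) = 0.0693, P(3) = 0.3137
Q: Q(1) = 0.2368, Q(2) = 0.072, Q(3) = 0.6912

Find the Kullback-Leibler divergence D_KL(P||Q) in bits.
0.4911 bits

D_KL(P||Q) = Σ P(x) log₂(P(x)/Q(x))

Computing term by term:
  P(1)·log₂(P(1)/Q(1)) = 0.617·log₂(0.617/0.2368) = 0.85245
  P(2)·log₂(P(2)/Q(2)) = 0.0693·log₂(0.0693/0.072) = -0.00382
  P(3)·log₂(P(3)/Q(3)) = 0.3137·log₂(0.3137/0.6912) = -0.35753

D_KL(P||Q) = 0.85245 - 0.00382 - 0.35753 = 0.49110 ≈ 0.4911 bits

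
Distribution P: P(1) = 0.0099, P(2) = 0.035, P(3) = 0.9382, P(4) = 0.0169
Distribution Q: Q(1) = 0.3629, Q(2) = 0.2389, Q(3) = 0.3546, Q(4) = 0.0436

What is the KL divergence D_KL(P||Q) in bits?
1.1454 bits

D_KL(P||Q) = Σ P(x) log₂(P(x)/Q(x))

Computing term by term:
  P(1)·log₂(P(1)/Q(1)) = 0.0099·log₂(0.0099/0.3629) = -0.05144
  P(2)·log₂(P(2)/Q(2)) = 0.035·log₂(0.035/0.2389) = -0.09698
  P(3)·log₂(P(3)/Q(3)) = 0.9382·log₂(0.9382/0.3546) = 1.31695
  P(4)·log₂(P(4)/Q(4)) = 0.0169·log₂(0.0169/0.0436) = -0.02311

D_KL(P||Q) = -0.05144 - 0.09698 + 1.31695 - 0.02311 = 1.14542 ≈ 1.1454 bits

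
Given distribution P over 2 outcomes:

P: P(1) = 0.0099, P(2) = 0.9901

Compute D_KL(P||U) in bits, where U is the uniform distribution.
0.9199 bits

U(i) = 1/2 for all i

D_KL(P||U) = Σ P(x) log₂(P(x) / (1/2))
           = Σ P(x) log₂(P(x)) + log₂(2)
           = log₂(2) - H(P)

H(P) = -Σ P(x) log₂(P(x)):
  -P(1)·log₂(P(1)) = -(0.0099)·log₂(0.0099) = 0.06592
  -P(2)·log₂(P(2)) = -(0.9901)·log₂(0.9901) = 0.01421
H(P) = 0.06592 + 0.01421 = 0.08013 bits

log₂(2) = 1.00000 bits

D_KL(P||U) = 1.00000 - 0.08013 = 0.91987 ≈ 0.9199 bits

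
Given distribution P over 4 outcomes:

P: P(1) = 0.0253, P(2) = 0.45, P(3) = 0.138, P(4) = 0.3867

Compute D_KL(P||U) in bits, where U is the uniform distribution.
0.4230 bits

U(i) = 1/4 for all i

D_KL(P||U) = Σ P(x) log₂(P(x) / (1/4))
           = Σ P(x) log₂(P(x)) + log₂(4)
           = log₂(4) - H(P)

H(P) = -Σ P(x) log₂(P(x)):
  -P(1)·log₂(P(1)) = -(0.0253)·log₂(0.0253) = 0.13421
  -P(2)·log₂(P(2)) = -(0.45)·log₂(0.45) = 0.51840
  -P(3)·log₂(P(3)) = -(0.138)·log₂(0.138) = 0.39430
  -P(4)·log₂(P(4)) = -(0.3867)·log₂(0.3867) = 0.53005
H(P) = 0.13421 + 0.51840 + 0.39430 + 0.53005 = 1.57696 bits

log₂(4) = 2.00000 bits

D_KL(P||U) = 2.00000 - 1.57696 = 0.42304 ≈ 0.4230 bits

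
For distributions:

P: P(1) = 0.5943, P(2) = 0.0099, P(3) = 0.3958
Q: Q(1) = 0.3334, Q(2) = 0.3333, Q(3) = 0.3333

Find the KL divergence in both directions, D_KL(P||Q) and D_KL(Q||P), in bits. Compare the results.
D_KL(P||Q) = 0.5435 bits, D_KL(Q||P) = 1.3302 bits. D_KL(Q||P) is larger than D_KL(P||Q) by 0.7867 bits; the two directions differ.

D_KL(P||Q) = Σ P(x) log₂(P(x)/Q(x))

Computing term by term:
  P(1)·log₂(P(1)/Q(1)) = 0.5943·log₂(0.5943/0.3334) = 0.49561
  P(2)·log₂(P(2)/Q(2)) = 0.0099·log₂(0.0099/0.3333) = -0.05023
  P(3)·log₂(P(3)/Q(3)) = 0.3958·log₂(0.3958/0.3333) = 0.09814

D_KL(P||Q) = 0.49561 - 0.05023 + 0.09814 = 0.54352 ≈ 0.5435 bits

D_KL(Q||P) = Σ Q(x) log₂(Q(x)/P(x))

Computing term by term:
  Q(1)·log₂(Q(1)/P(1)) = 0.3334·log₂(0.3334/0.5943) = -0.27803
  Q(2)·log₂(Q(2)/P(2)) = 0.3333·log₂(0.3333/0.0099) = 1.69091
  Q(3)·log₂(Q(3)/P(3)) = 0.3333·log₂(0.3333/0.3958) = -0.08264

D_KL(Q||P) = -0.27803 + 1.69091 - 0.08264 = 1.33024 ≈ 1.3302 bits

These are NOT equal (difference: 0.7867 bits). KL divergence is asymmetric: D_KL(P||Q) ≠ D_KL(Q||P) in general.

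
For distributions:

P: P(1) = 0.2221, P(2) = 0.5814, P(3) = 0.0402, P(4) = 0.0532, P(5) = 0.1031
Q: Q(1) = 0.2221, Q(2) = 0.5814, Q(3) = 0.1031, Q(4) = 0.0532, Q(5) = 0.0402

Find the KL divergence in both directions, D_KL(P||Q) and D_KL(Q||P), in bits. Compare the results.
D_KL(P||Q) = 0.0855 bits, D_KL(Q||P) = 0.0855 bits. The two directions give exactly the same value for this pair.

D_KL(P||Q) = Σ P(x) log₂(P(x)/Q(x))

Computing term by term:
  P(1)·log₂(P(1)/Q(1)) = 0.2221·log₂(0.2221/0.2221) = 0.00000
  P(2)·log₂(P(2)/Q(2)) = 0.5814·log₂(0.5814/0.5814) = 0.00000
  P(3)·log₂(P(3)/Q(3)) = 0.0402·log₂(0.0402/0.1031) = -0.05462
  P(4)·log₂(P(4)/Q(4)) = 0.0532·log₂(0.0532/0.0532) = 0.00000
  P(5)·log₂(P(5)/Q(5)) = 0.1031·log₂(0.1031/0.0402) = 0.14009

D_KL(P||Q) = 0.00000 + 0.00000 - 0.05462 + 0.00000 + 0.14009 = 0.08547 ≈ 0.0855 bits

D_KL(Q||P) = Σ Q(x) log₂(Q(x)/P(x))

Computing term by term:
  Q(1)·log₂(Q(1)/P(1)) = 0.2221·log₂(0.2221/0.2221) = 0.00000
  Q(2)·log₂(Q(2)/P(2)) = 0.5814·log₂(0.5814/0.5814) = 0.00000
  Q(3)·log₂(Q(3)/P(3)) = 0.1031·log₂(0.1031/0.0402) = 0.14009
  Q(4)·log₂(Q(4)/P(4)) = 0.0532·log₂(0.0532/0.0532) = 0.00000
  Q(5)·log₂(Q(5)/P(5)) = 0.0402·log₂(0.0402/0.1031) = -0.05462

D_KL(Q||P) = 0.00000 + 0.00000 + 0.14009 + 0.00000 - 0.05462 = 0.08547 ≈ 0.0855 bits

These ARE equal here. Q is P with outcomes relabeled (Q(3) = P(5), Q(5) = P(3)) by a relabeling that is its own inverse, so the two sums contain exactly the same terms in a different order. This is a special case — KL divergence is not symmetric in general: D_KL(P||Q) ≠ D_KL(Q||P) for most P, Q.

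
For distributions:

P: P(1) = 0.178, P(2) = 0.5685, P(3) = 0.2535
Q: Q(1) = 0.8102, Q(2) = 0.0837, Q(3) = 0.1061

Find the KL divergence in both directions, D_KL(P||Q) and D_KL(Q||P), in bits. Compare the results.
D_KL(P||Q) = 1.5006 bits, D_KL(Q||P) = 1.4068 bits. D_KL(P||Q) is larger than D_KL(Q||P) by 0.0938 bits; the two directions differ.

D_KL(P||Q) = Σ P(x) log₂(P(x)/Q(x))

Computing term by term:
  P(1)·log₂(P(1)/Q(1)) = 0.178·log₂(0.178/0.8102) = -0.38918
  P(2)·log₂(P(2)/Q(2)) = 0.5685·log₂(0.5685/0.0837) = 1.57125
  P(3)·log₂(P(3)/Q(3)) = 0.2535·log₂(0.2535/0.1061) = 0.31854

D_KL(P||Q) = -0.38918 + 1.57125 + 0.31854 = 1.50061 ≈ 1.5006 bits

D_KL(Q||P) = Σ Q(x) log₂(Q(x)/P(x))

Computing term by term:
  Q(1)·log₂(Q(1)/P(1)) = 0.8102·log₂(0.8102/0.178) = 1.77142
  Q(2)·log₂(Q(2)/P(2)) = 0.0837·log₂(0.0837/0.5685) = -0.23134
  Q(3)·log₂(Q(3)/P(3)) = 0.1061·log₂(0.1061/0.2535) = -0.13332

D_KL(Q||P) = 1.77142 - 0.23134 - 0.13332 = 1.40676 ≈ 1.4068 bits

These are NOT equal (difference: 0.0938 bits). KL divergence is asymmetric: D_KL(P||Q) ≠ D_KL(Q||P) in general.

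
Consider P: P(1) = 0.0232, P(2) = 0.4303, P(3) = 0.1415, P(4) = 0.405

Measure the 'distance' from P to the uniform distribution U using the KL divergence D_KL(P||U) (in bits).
0.4232 bits

U(i) = 1/4 for all i

D_KL(P||U) = Σ P(x) log₂(P(x) / (1/4))
           = Σ P(x) log₂(P(x)) + log₂(4)
           = log₂(4) - H(P)

H(P) = -Σ P(x) log₂(P(x)):
  -P(1)·log₂(P(1)) = -(0.0232)·log₂(0.0232) = 0.12597
  -P(2)·log₂(P(2)) = -(0.4303)·log₂(0.4303) = 0.52350
  -P(3)·log₂(P(3)) = -(0.1415)·log₂(0.1415) = 0.39919
  -P(4)·log₂(P(4)) = -(0.405)·log₂(0.405) = 0.52812
H(P) = 0.12597 + 0.52350 + 0.39919 + 0.52812 = 1.57678 bits

log₂(4) = 2.00000 bits

D_KL(P||U) = 2.00000 - 1.57678 = 0.42322 ≈ 0.4232 bits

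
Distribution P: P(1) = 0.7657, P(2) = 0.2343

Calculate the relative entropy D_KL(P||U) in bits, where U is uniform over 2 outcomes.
0.2146 bits

U(i) = 1/2 for all i

D_KL(P||U) = Σ P(x) log₂(P(x) / (1/2))
           = Σ P(x) log₂(P(x)) + log₂(2)
           = log₂(2) - H(P)

H(P) = -Σ P(x) log₂(P(x)):
  -P(1)·log₂(P(1)) = -(0.7657)·log₂(0.7657) = 0.29491
  -P(2)·log₂(P(2)) = -(0.2343)·log₂(0.2343) = 0.49052
H(P) = 0.29491 + 0.49052 = 0.78543 bits

log₂(2) = 1.00000 bits

D_KL(P||U) = 1.00000 - 0.78543 = 0.21457 ≈ 0.2146 bits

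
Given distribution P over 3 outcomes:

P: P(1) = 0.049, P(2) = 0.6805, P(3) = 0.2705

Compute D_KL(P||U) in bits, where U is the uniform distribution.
0.4836 bits

U(i) = 1/3 for all i

D_KL(P||U) = Σ P(x) log₂(P(x) / (1/3))
           = Σ P(x) log₂(P(x)) + log₂(3)
           = log₂(3) - H(P)

H(P) = -Σ P(x) log₂(P(x)):
  -P(1)·log₂(P(1)) = -(0.049)·log₂(0.049) = 0.21320
  -P(2)·log₂(P(2)) = -(0.6805)·log₂(0.6805) = 0.37790
  -P(3)·log₂(P(3)) = -(0.2705)·log₂(0.2705) = 0.51024
H(P) = 0.21320 + 0.37790 + 0.51024 = 1.10134 bits

log₂(3) = 1.58496 bits

D_KL(P||U) = 1.58496 - 1.10134 = 0.48362 ≈ 0.4836 bits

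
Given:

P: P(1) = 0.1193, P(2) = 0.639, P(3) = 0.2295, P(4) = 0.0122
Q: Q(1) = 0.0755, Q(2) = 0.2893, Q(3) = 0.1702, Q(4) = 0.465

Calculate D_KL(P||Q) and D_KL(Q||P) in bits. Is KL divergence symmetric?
D_KL(P||Q) = 0.8442 bits, D_KL(Q||P) = 1.9883 bits. No, KL divergence is not symmetric.

D_KL(P||Q) = Σ P(x) log₂(P(x)/Q(x))

Computing term by term:
  P(1)·log₂(P(1)/Q(1)) = 0.1193·log₂(0.1193/0.0755) = 0.07874
  P(2)·log₂(P(2)/Q(2)) = 0.639·log₂(0.639/0.2893) = 0.73054
  P(3)·log₂(P(3)/Q(3)) = 0.2295·log₂(0.2295/0.1702) = 0.09897
  P(4)·log₂(P(4)/Q(4)) = 0.0122·log₂(0.0122/0.465) = -0.06408

D_KL(P||Q) = 0.07874 + 0.73054 + 0.09897 - 0.06408 = 0.84417 ≈ 0.8442 bits

D_KL(Q||P) = Σ Q(x) log₂(Q(x)/P(x))

Computing term by term:
  Q(1)·log₂(Q(1)/P(1)) = 0.0755·log₂(0.0755/0.1193) = -0.04983
  Q(2)·log₂(Q(2)/P(2)) = 0.2893·log₂(0.2893/0.639) = -0.33074
  Q(3)·log₂(Q(3)/P(3)) = 0.1702·log₂(0.1702/0.2295) = -0.07340
  Q(4)·log₂(Q(4)/P(4)) = 0.465·log₂(0.465/0.0122) = 2.44231

D_KL(Q||P) = -0.04983 - 0.33074 - 0.07340 + 2.44231 = 1.98834 ≈ 1.9883 bits

These are NOT equal (difference: 1.1441 bits). KL divergence is asymmetric: D_KL(P||Q) ≠ D_KL(Q||P) in general.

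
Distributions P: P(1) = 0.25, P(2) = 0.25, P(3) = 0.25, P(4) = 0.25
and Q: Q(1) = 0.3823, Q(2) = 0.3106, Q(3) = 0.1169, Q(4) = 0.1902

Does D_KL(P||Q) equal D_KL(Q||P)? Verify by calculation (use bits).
D_KL(P||Q) = 0.1413 bits, D_KL(Q||P) = 0.1283 bits. No — D_KL(P||Q) ≠ D_KL(Q||P) for this pair.

D_KL(P||Q) = Σ P(x) log₂(P(x)/Q(x))

Computing term by term:
  P(1)·log₂(P(1)/Q(1)) = 0.25·log₂(0.25/0.3823) = -0.15319
  P(2)·log₂(P(2)/Q(2)) = 0.25·log₂(0.25/0.3106) = -0.07828
  P(3)·log₂(P(3)/Q(3)) = 0.25·log₂(0.25/0.1169) = 0.27416
  P(4)·log₂(P(4)/Q(4)) = 0.25·log₂(0.25/0.1902) = 0.09860

D_KL(P||Q) = -0.15319 - 0.07828 + 0.27416 + 0.09860 = 0.14129 ≈ 0.1413 bits

D_KL(Q||P) = Σ Q(x) log₂(Q(x)/P(x))

Computing term by term:
  Q(1)·log₂(Q(1)/P(1)) = 0.3823·log₂(0.3823/0.25) = 0.23426
  Q(2)·log₂(Q(2)/P(2)) = 0.3106·log₂(0.3106/0.25) = 0.09726
  Q(3)·log₂(Q(3)/P(3)) = 0.1169·log₂(0.1169/0.25) = -0.12820
  Q(4)·log₂(Q(4)/P(4)) = 0.1902·log₂(0.1902/0.25) = -0.07502

D_KL(Q||P) = 0.23426 + 0.09726 - 0.12820 - 0.07502 = 0.12830 ≈ 0.1283 bits

These are NOT equal (difference: 0.0130 bits). KL divergence is asymmetric: D_KL(P||Q) ≠ D_KL(Q||P) in general.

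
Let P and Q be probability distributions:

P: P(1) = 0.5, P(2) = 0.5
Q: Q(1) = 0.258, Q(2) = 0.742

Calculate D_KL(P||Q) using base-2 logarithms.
0.1925 bits

D_KL(P||Q) = Σ P(x) log₂(P(x)/Q(x))

Computing term by term:
  P(1)·log₂(P(1)/Q(1)) = 0.5·log₂(0.5/0.258) = 0.47728
  P(2)·log₂(P(2)/Q(2)) = 0.5·log₂(0.5/0.742) = -0.28475

D_KL(P||Q) = 0.47728 - 0.28475 = 0.19253 ≈ 0.1925 bits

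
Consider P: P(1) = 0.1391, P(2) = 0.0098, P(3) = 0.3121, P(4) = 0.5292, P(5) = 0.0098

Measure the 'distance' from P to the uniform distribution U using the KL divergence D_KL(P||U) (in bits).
0.7851 bits

U(i) = 1/5 for all i

D_KL(P||U) = Σ P(x) log₂(P(x) / (1/5))
           = Σ P(x) log₂(P(x)) + log₂(5)
           = log₂(5) - H(P)

H(P) = -Σ P(x) log₂(P(x)):
  -P(1)·log₂(P(1)) = -(0.1391)·log₂(0.1391) = 0.39585
  -P(2)·log₂(P(2)) = -(0.0098)·log₂(0.0098) = 0.06540
  -P(3)·log₂(P(3)) = -(0.3121)·log₂(0.3121) = 0.52430
  -P(4)·log₂(P(4)) = -(0.5292)·log₂(0.5292) = 0.48587
  -P(5)·log₂(P(5)) = -(0.0098)·log₂(0.0098) = 0.06540
H(P) = 0.39585 + 0.06540 + 0.52430 + 0.48587 + 0.06540 = 1.53682 bits

log₂(5) = 2.32193 bits

D_KL(P||U) = 2.32193 - 1.53682 = 0.78511 ≈ 0.7851 bits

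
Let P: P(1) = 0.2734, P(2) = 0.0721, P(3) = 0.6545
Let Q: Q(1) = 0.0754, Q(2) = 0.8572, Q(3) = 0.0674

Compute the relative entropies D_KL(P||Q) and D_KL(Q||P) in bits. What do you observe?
D_KL(P||Q) = 2.3971 bits, D_KL(Q||P) = 2.7004 bits. The two directions give different values (D_KL(Q||P) exceeds D_KL(P||Q) by 0.3033 bits): KL divergence is asymmetric.

D_KL(P||Q) = Σ P(x) log₂(P(x)/Q(x))

Computing term by term:
  P(1)·log₂(P(1)/Q(1)) = 0.2734·log₂(0.2734/0.0754) = 0.50808
  P(2)·log₂(P(2)/Q(2)) = 0.0721·log₂(0.0721/0.8572) = -0.25751
  P(3)·log₂(P(3)/Q(3)) = 0.6545·log₂(0.6545/0.0674) = 2.14648

D_KL(P||Q) = 0.50808 - 0.25751 + 2.14648 = 2.39705 ≈ 2.3971 bits

D_KL(Q||P) = Σ Q(x) log₂(Q(x)/P(x))

Computing term by term:
  Q(1)·log₂(Q(1)/P(1)) = 0.0754·log₂(0.0754/0.2734) = -0.14012
  Q(2)·log₂(Q(2)/P(2)) = 0.8572·log₂(0.8572/0.0721) = 3.06154
  Q(3)·log₂(Q(3)/P(3)) = 0.0674·log₂(0.0674/0.6545) = -0.22104

D_KL(Q||P) = -0.14012 + 3.06154 - 0.22104 = 2.70038 ≈ 2.7004 bits

These are NOT equal (difference: 0.3033 bits). KL divergence is asymmetric: D_KL(P||Q) ≠ D_KL(Q||P) in general.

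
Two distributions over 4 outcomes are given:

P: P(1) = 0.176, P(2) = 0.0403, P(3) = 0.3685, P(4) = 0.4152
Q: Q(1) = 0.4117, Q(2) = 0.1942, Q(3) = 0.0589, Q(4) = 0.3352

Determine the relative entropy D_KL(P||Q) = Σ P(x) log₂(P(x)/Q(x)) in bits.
0.7958 bits

D_KL(P||Q) = Σ P(x) log₂(P(x)/Q(x))

Computing term by term:
  P(1)·log₂(P(1)/Q(1)) = 0.176·log₂(0.176/0.4117) = -0.21578
  P(2)·log₂(P(2)/Q(2)) = 0.0403·log₂(0.0403/0.1942) = -0.09143
  P(3)·log₂(P(3)/Q(3)) = 0.3685·log₂(0.3685/0.0589) = 0.97480
  P(4)·log₂(P(4)/Q(4)) = 0.4152·log₂(0.4152/0.3352) = 0.12821

D_KL(P||Q) = -0.21578 - 0.09143 + 0.97480 + 0.12821 = 0.79580 ≈ 0.7958 bits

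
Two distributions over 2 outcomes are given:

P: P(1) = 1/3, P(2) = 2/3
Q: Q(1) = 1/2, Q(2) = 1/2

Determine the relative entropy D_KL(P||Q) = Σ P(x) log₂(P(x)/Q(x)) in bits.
0.0817 bits

D_KL(P||Q) = Σ P(x) log₂(P(x)/Q(x))

Computing term by term:
  P(1)·log₂(P(1)/Q(1)) = (1/3)·log₂((1/3)/(1/2)) = -0.19499
  P(2)·log₂(P(2)/Q(2)) = (2/3)·log₂((2/3)/(1/2)) = 0.27669

D_KL(P||Q) = -0.19499 + 0.27669 = 0.08170 ≈ 0.0817 bits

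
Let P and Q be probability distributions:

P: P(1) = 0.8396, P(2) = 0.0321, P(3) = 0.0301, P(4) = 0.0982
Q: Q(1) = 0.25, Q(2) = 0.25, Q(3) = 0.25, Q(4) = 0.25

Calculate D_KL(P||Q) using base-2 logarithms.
1.1481 bits

D_KL(P||Q) = Σ P(x) log₂(P(x)/Q(x))

Computing term by term:
  P(1)·log₂(P(1)/Q(1)) = 0.8396·log₂(0.8396/0.25) = 1.46743
  P(2)·log₂(P(2)/Q(2)) = 0.0321·log₂(0.0321/0.25) = -0.09506
  P(3)·log₂(P(3)/Q(3)) = 0.0301·log₂(0.0301/0.25) = -0.09193
  P(4)·log₂(P(4)/Q(4)) = 0.0982·log₂(0.0982/0.25) = -0.13239

D_KL(P||Q) = 1.46743 - 0.09506 - 0.09193 - 0.13239 = 1.14805 ≈ 1.1481 bits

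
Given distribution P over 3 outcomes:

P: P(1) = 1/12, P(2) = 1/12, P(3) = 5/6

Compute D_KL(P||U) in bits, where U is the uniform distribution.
0.7683 bits

U(i) = 1/3 for all i

D_KL(P||U) = Σ P(x) log₂(P(x) / (1/3))
           = Σ P(x) log₂(P(x)) + log₂(3)
           = log₂(3) - H(P)

H(P) = -Σ P(x) log₂(P(x)):
  -P(1)·log₂(P(1)) = -(1/12)·log₂(1/12) = 0.29875
  -P(2)·log₂(P(2)) = -(1/12)·log₂(1/12) = 0.29875
  -P(3)·log₂(P(3)) = -(5/6)·log₂(5/6) = 0.21920
H(P) = 0.29875 + 0.29875 + 0.21920 = 0.81670 bits

log₂(3) = 1.58496 bits

D_KL(P||U) = 1.58496 - 0.81670 = 0.76826 ≈ 0.7683 bits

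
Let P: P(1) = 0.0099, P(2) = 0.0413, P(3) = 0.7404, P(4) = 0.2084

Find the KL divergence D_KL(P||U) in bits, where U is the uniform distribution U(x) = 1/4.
0.9516 bits

U(i) = 1/4 for all i

D_KL(P||U) = Σ P(x) log₂(P(x) / (1/4))
           = Σ P(x) log₂(P(x)) + log₂(4)
           = log₂(4) - H(P)

H(P) = -Σ P(x) log₂(P(x)):
  -P(1)·log₂(P(1)) = -(0.0099)·log₂(0.0099) = 0.06592
  -P(2)·log₂(P(2)) = -(0.0413)·log₂(0.0413) = 0.18989
  -P(3)·log₂(P(3)) = -(0.7404)·log₂(0.7404) = 0.32105
  -P(4)·log₂(P(4)) = -(0.2084)·log₂(0.2084) = 0.47152
H(P) = 0.06592 + 0.18989 + 0.32105 + 0.47152 = 1.04838 bits

log₂(4) = 2.00000 bits

D_KL(P||U) = 2.00000 - 1.04838 = 0.95162 ≈ 0.9516 bits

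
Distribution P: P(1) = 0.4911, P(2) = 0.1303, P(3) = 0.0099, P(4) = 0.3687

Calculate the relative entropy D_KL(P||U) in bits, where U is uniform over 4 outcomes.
0.5164 bits

U(i) = 1/4 for all i

D_KL(P||U) = Σ P(x) log₂(P(x) / (1/4))
           = Σ P(x) log₂(P(x)) + log₂(4)
           = log₂(4) - H(P)

H(P) = -Σ P(x) log₂(P(x)):
  -P(1)·log₂(P(1)) = -(0.4911)·log₂(0.4911) = 0.50383
  -P(2)·log₂(P(2)) = -(0.1303)·log₂(0.1303) = 0.38309
  -P(3)·log₂(P(3)) = -(0.0099)·log₂(0.0099) = 0.06592
  -P(4)·log₂(P(4)) = -(0.3687)·log₂(0.3687) = 0.53074
H(P) = 0.50383 + 0.38309 + 0.06592 + 0.53074 = 1.48358 bits

log₂(4) = 2.00000 bits

D_KL(P||U) = 2.00000 - 1.48358 = 0.51642 ≈ 0.5164 bits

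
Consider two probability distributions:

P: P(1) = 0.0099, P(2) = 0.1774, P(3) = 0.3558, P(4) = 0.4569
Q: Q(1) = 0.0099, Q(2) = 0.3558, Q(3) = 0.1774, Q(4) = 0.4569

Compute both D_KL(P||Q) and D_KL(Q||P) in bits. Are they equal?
D_KL(P||Q) = 0.1791 bits, D_KL(Q||P) = 0.1791 bits. Yes, in this case they are equal (although KL divergence is not symmetric in general).

D_KL(P||Q) = Σ P(x) log₂(P(x)/Q(x))

Computing term by term:
  P(1)·log₂(P(1)/Q(1)) = 0.0099·log₂(0.0099/0.0099) = 0.00000
  P(2)·log₂(P(2)/Q(2)) = 0.1774·log₂(0.1774/0.3558) = -0.17812
  P(3)·log₂(P(3)/Q(3)) = 0.3558·log₂(0.3558/0.1774) = 0.35724
  P(4)·log₂(P(4)/Q(4)) = 0.4569·log₂(0.4569/0.4569) = 0.00000

D_KL(P||Q) = 0.00000 - 0.17812 + 0.35724 + 0.00000 = 0.17912 ≈ 0.1791 bits

D_KL(Q||P) = Σ Q(x) log₂(Q(x)/P(x))

Computing term by term:
  Q(1)·log₂(Q(1)/P(1)) = 0.0099·log₂(0.0099/0.0099) = 0.00000
  Q(2)·log₂(Q(2)/P(2)) = 0.3558·log₂(0.3558/0.1774) = 0.35724
  Q(3)·log₂(Q(3)/P(3)) = 0.1774·log₂(0.1774/0.3558) = -0.17812
  Q(4)·log₂(Q(4)/P(4)) = 0.4569·log₂(0.4569/0.4569) = 0.00000

D_KL(Q||P) = 0.00000 + 0.35724 - 0.17812 + 0.00000 = 0.17912 ≈ 0.1791 bits

These ARE equal here. Q is P with outcomes relabeled (Q(2) = P(3), Q(3) = P(2)) by a relabeling that is its own inverse, so the two sums contain exactly the same terms in a different order. This is a special case — KL divergence is not symmetric in general: D_KL(P||Q) ≠ D_KL(Q||P) for most P, Q.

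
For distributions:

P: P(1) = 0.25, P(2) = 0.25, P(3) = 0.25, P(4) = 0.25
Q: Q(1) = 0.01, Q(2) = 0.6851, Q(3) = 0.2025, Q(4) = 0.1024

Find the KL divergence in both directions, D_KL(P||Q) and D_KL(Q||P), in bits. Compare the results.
D_KL(P||Q) = 1.1953 bits, D_KL(Q||P) = 0.7565 bits. D_KL(P||Q) is larger than D_KL(Q||P) by 0.4388 bits; the two directions differ.

D_KL(P||Q) = Σ P(x) log₂(P(x)/Q(x))

Computing term by term:
  P(1)·log₂(P(1)/Q(1)) = 0.25·log₂(0.25/0.01) = 1.16096
  P(2)·log₂(P(2)/Q(2)) = 0.25·log₂(0.25/0.6851) = -0.36360
  P(3)·log₂(P(3)/Q(3)) = 0.25·log₂(0.25/0.2025) = 0.07600
  P(4)·log₂(P(4)/Q(4)) = 0.25·log₂(0.25/0.1024) = 0.32193

D_KL(P||Q) = 1.16096 - 0.36360 + 0.07600 + 0.32193 = 1.19529 ≈ 1.1953 bits

D_KL(Q||P) = Σ Q(x) log₂(Q(x)/P(x))

Computing term by term:
  Q(1)·log₂(Q(1)/P(1)) = 0.01·log₂(0.01/0.25) = -0.04644
  Q(2)·log₂(Q(2)/P(2)) = 0.6851·log₂(0.6851/0.25) = 0.99640
  Q(3)·log₂(Q(3)/P(3)) = 0.2025·log₂(0.2025/0.25) = -0.06156
  Q(4)·log₂(Q(4)/P(4)) = 0.1024·log₂(0.1024/0.25) = -0.13186

D_KL(Q||P) = -0.04644 + 0.99640 - 0.06156 - 0.13186 = 0.75654 ≈ 0.7565 bits

These are NOT equal (difference: 0.4388 bits). KL divergence is asymmetric: D_KL(P||Q) ≠ D_KL(Q||P) in general.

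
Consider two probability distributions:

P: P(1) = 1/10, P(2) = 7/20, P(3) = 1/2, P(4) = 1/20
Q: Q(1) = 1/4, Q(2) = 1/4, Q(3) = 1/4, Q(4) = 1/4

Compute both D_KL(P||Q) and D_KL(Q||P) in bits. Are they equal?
D_KL(P||Q) = 0.4216 bits, D_KL(Q||P) = 0.5396 bits. No, they are not equal.

D_KL(P||Q) = Σ P(x) log₂(P(x)/Q(x))

Computing term by term:
  P(1)·log₂(P(1)/Q(1)) = (1/10)·log₂((1/10)/(1/4)) = -0.13219
  P(2)·log₂(P(2)/Q(2)) = (7/20)·log₂((7/20)/(1/4)) = 0.16990
  P(3)·log₂(P(3)/Q(3)) = (1/2)·log₂((1/2)/(1/4)) = 0.50000
  P(4)·log₂(P(4)/Q(4)) = (1/20)·log₂((1/20)/(1/4)) = -0.11610

D_KL(P||Q) = -0.13219 + 0.16990 + 0.50000 - 0.11610 = 0.42161 ≈ 0.4216 bits

D_KL(Q||P) = Σ Q(x) log₂(Q(x)/P(x))

Computing term by term:
  Q(1)·log₂(Q(1)/P(1)) = (1/4)·log₂((1/4)/(1/10)) = 0.33048
  Q(2)·log₂(Q(2)/P(2)) = (1/4)·log₂((1/4)/(7/20)) = -0.12136
  Q(3)·log₂(Q(3)/P(3)) = (1/4)·log₂((1/4)/(1/2)) = -0.25000
  Q(4)·log₂(Q(4)/P(4)) = (1/4)·log₂((1/4)/(1/20)) = 0.58048

D_KL(Q||P) = 0.33048 - 0.12136 - 0.25000 + 0.58048 = 0.53960 ≈ 0.5396 bits

These are NOT equal (difference: 0.1180 bits). KL divergence is asymmetric: D_KL(P||Q) ≠ D_KL(Q||P) in general.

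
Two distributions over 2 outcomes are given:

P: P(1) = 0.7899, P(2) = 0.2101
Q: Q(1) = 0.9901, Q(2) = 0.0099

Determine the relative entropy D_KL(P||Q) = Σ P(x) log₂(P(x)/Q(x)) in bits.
0.6686 bits

D_KL(P||Q) = Σ P(x) log₂(P(x)/Q(x))

Computing term by term:
  P(1)·log₂(P(1)/Q(1)) = 0.7899·log₂(0.7899/0.9901) = -0.25743
  P(2)·log₂(P(2)/Q(2)) = 0.2101·log₂(0.2101/0.0099) = 0.92602

D_KL(P||Q) = -0.25743 + 0.92602 = 0.66859 ≈ 0.6686 bits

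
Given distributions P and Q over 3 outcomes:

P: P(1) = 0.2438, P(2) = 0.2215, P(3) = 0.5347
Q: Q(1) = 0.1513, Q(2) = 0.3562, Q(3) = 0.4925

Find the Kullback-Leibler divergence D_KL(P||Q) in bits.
0.0794 bits

D_KL(P||Q) = Σ P(x) log₂(P(x)/Q(x))

Computing term by term:
  P(1)·log₂(P(1)/Q(1)) = 0.2438·log₂(0.2438/0.1513) = 0.16780
  P(2)·log₂(P(2)/Q(2)) = 0.2215·log₂(0.2215/0.3562) = -0.15181
  P(3)·log₂(P(3)/Q(3)) = 0.5347·log₂(0.5347/0.4925) = 0.06342

D_KL(P||Q) = 0.16780 - 0.15181 + 0.06342 = 0.07941 ≈ 0.0794 bits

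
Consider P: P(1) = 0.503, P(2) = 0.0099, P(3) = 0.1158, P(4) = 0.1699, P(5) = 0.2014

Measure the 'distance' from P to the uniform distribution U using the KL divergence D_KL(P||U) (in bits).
0.4971 bits

U(i) = 1/5 for all i

D_KL(P||U) = Σ P(x) log₂(P(x) / (1/5))
           = Σ P(x) log₂(P(x)) + log₂(5)
           = log₂(5) - H(P)

H(P) = -Σ P(x) log₂(P(x)):
  -P(1)·log₂(P(1)) = -(0.503)·log₂(0.503) = 0.49866
  -P(2)·log₂(P(2)) = -(0.0099)·log₂(0.0099) = 0.06592
  -P(3)·log₂(P(3)) = -(0.1158)·log₂(0.1158) = 0.36017
  -P(4)·log₂(P(4)) = -(0.1699)·log₂(0.1699) = 0.43448
  -P(5)·log₂(P(5)) = -(0.2014)·log₂(0.2014) = 0.46561
H(P) = 0.49866 + 0.06592 + 0.36017 + 0.43448 + 0.46561 = 1.82484 bits

log₂(5) = 2.32193 bits

D_KL(P||U) = 2.32193 - 1.82484 = 0.49709 ≈ 0.4971 bits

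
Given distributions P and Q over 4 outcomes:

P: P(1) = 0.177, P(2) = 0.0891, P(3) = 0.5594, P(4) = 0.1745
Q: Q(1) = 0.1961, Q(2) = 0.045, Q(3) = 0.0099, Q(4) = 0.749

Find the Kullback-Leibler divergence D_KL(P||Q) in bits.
2.9508 bits

D_KL(P||Q) = Σ P(x) log₂(P(x)/Q(x))

Computing term by term:
  P(1)·log₂(P(1)/Q(1)) = 0.177·log₂(0.177/0.1961) = -0.02617
  P(2)·log₂(P(2)/Q(2)) = 0.0891·log₂(0.0891/0.045) = 0.08781
  P(3)·log₂(P(3)/Q(3)) = 0.5594·log₂(0.5594/0.0099) = 3.25588
  P(4)·log₂(P(4)/Q(4)) = 0.1745·log₂(0.1745/0.749) = -0.36675

D_KL(P||Q) = -0.02617 + 0.08781 + 3.25588 - 0.36675 = 2.95077 ≈ 2.9508 bits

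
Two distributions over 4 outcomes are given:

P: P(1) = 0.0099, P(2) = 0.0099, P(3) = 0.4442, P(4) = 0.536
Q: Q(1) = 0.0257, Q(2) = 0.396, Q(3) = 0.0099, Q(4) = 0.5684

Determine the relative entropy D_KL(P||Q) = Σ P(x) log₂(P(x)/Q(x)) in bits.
2.3259 bits

D_KL(P||Q) = Σ P(x) log₂(P(x)/Q(x))

Computing term by term:
  P(1)·log₂(P(1)/Q(1)) = 0.0099·log₂(0.0099/0.0257) = -0.01363
  P(2)·log₂(P(2)/Q(2)) = 0.0099·log₂(0.0099/0.396) = -0.05269
  P(3)·log₂(P(3)/Q(3)) = 0.4442·log₂(0.4442/0.0099) = 2.43761
  P(4)·log₂(P(4)/Q(4)) = 0.536·log₂(0.536/0.5684) = -0.04539

D_KL(P||Q) = -0.01363 - 0.05269 + 2.43761 - 0.04539 = 2.32590 ≈ 2.3259 bits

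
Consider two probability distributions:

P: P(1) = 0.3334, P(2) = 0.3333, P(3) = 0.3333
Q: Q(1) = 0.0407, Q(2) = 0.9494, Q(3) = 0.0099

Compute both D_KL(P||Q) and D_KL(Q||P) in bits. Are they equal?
D_KL(P||Q) = 2.1992 bits, D_KL(Q||P) = 1.2601 bits. No, they are not equal.

D_KL(P||Q) = Σ P(x) log₂(P(x)/Q(x))

Computing term by term:
  P(1)·log₂(P(1)/Q(1)) = 0.3334·log₂(0.3334/0.0407) = 1.01159
  P(2)·log₂(P(2)/Q(2)) = 0.3333·log₂(0.3333/0.9494) = -0.50335
  P(3)·log₂(P(3)/Q(3)) = 0.3333·log₂(0.3333/0.0099) = 1.69091

D_KL(P||Q) = 1.01159 - 0.50335 + 1.69091 = 2.19915 ≈ 2.1992 bits

D_KL(Q||P) = Σ Q(x) log₂(Q(x)/P(x))

Computing term by term:
  Q(1)·log₂(Q(1)/P(1)) = 0.0407·log₂(0.0407/0.3334) = -0.12349
  Q(2)·log₂(Q(2)/P(2)) = 0.9494·log₂(0.9494/0.3333) = 1.43378
  Q(3)·log₂(Q(3)/P(3)) = 0.0099·log₂(0.0099/0.3333) = -0.05023

D_KL(Q||P) = -0.12349 + 1.43378 - 0.05023 = 1.26006 ≈ 1.2601 bits

These are NOT equal (difference: 0.9391 bits). KL divergence is asymmetric: D_KL(P||Q) ≠ D_KL(Q||P) in general.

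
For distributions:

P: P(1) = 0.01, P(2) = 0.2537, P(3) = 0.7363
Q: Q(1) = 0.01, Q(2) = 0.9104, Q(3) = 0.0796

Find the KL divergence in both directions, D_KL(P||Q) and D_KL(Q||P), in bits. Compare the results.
D_KL(P||Q) = 1.8955 bits, D_KL(Q||P) = 1.4227 bits. D_KL(P||Q) is larger than D_KL(Q||P) by 0.4728 bits; the two directions differ.

D_KL(P||Q) = Σ P(x) log₂(P(x)/Q(x))

Computing term by term:
  P(1)·log₂(P(1)/Q(1)) = 0.01·log₂(0.01/0.01) = 0.00000
  P(2)·log₂(P(2)/Q(2)) = 0.2537·log₂(0.2537/0.9104) = -0.46766
  P(3)·log₂(P(3)/Q(3)) = 0.7363·log₂(0.7363/0.0796) = 2.36312

D_KL(P||Q) = 0.00000 - 0.46766 + 2.36312 = 1.89546 ≈ 1.8955 bits

D_KL(Q||P) = Σ Q(x) log₂(Q(x)/P(x))

Computing term by term:
  Q(1)·log₂(Q(1)/P(1)) = 0.01·log₂(0.01/0.01) = 0.00000
  Q(2)·log₂(Q(2)/P(2)) = 0.9104·log₂(0.9104/0.2537) = 1.67821
  Q(3)·log₂(Q(3)/P(3)) = 0.0796·log₂(0.0796/0.7363) = -0.25547

D_KL(Q||P) = 0.00000 + 1.67821 - 0.25547 = 1.42274 ≈ 1.4227 bits

These are NOT equal (difference: 0.4728 bits). KL divergence is asymmetric: D_KL(P||Q) ≠ D_KL(Q||P) in general.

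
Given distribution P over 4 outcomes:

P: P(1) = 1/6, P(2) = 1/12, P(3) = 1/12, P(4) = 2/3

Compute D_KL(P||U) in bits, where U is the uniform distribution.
0.5817 bits

U(i) = 1/4 for all i

D_KL(P||U) = Σ P(x) log₂(P(x) / (1/4))
           = Σ P(x) log₂(P(x)) + log₂(4)
           = log₂(4) - H(P)

H(P) = -Σ P(x) log₂(P(x)):
  -P(1)·log₂(P(1)) = -(1/6)·log₂(1/6) = 0.43083
  -P(2)·log₂(P(2)) = -(1/12)·log₂(1/12) = 0.29875
  -P(3)·log₂(P(3)) = -(1/12)·log₂(1/12) = 0.29875
  -P(4)·log₂(P(4)) = -(2/3)·log₂(2/3) = 0.38998
H(P) = 0.43083 + 0.29875 + 0.29875 + 0.38998 = 1.41831 bits

log₂(4) = 2.00000 bits

D_KL(P||U) = 2.00000 - 1.41831 = 0.58169 ≈ 0.5817 bits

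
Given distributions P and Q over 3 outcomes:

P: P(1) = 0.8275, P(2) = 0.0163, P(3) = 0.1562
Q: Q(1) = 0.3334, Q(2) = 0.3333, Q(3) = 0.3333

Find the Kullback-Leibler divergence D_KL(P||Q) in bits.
0.8435 bits

D_KL(P||Q) = Σ P(x) log₂(P(x)/Q(x))

Computing term by term:
  P(1)·log₂(P(1)/Q(1)) = 0.8275·log₂(0.8275/0.3334) = 1.08527
  P(2)·log₂(P(2)/Q(2)) = 0.0163·log₂(0.0163/0.3333) = -0.07097
  P(3)·log₂(P(3)/Q(3)) = 0.1562·log₂(0.1562/0.3333) = -0.17079

D_KL(P||Q) = 1.08527 - 0.07097 - 0.17079 = 0.84351 ≈ 0.8435 bits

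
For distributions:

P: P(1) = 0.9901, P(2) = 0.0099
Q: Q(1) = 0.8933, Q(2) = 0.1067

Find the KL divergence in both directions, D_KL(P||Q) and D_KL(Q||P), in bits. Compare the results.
D_KL(P||Q) = 0.1130 bits, D_KL(Q||P) = 0.2334 bits. D_KL(Q||P) is larger than D_KL(P||Q) by 0.1204 bits; the two directions differ.

D_KL(P||Q) = Σ P(x) log₂(P(x)/Q(x))

Computing term by term:
  P(1)·log₂(P(1)/Q(1)) = 0.9901·log₂(0.9901/0.8933) = 0.14696
  P(2)·log₂(P(2)/Q(2)) = 0.0099·log₂(0.0099/0.1067) = -0.03396

D_KL(P||Q) = 0.14696 - 0.03396 = 0.11300 ≈ 0.1130 bits

D_KL(Q||P) = Σ Q(x) log₂(Q(x)/P(x))

Computing term by term:
  Q(1)·log₂(Q(1)/P(1)) = 0.8933·log₂(0.8933/0.9901) = -0.13259
  Q(2)·log₂(Q(2)/P(2)) = 0.1067·log₂(0.1067/0.0099) = 0.36598

D_KL(Q||P) = -0.13259 + 0.36598 = 0.23339 ≈ 0.2334 bits

These are NOT equal (difference: 0.1204 bits). KL divergence is asymmetric: D_KL(P||Q) ≠ D_KL(Q||P) in general.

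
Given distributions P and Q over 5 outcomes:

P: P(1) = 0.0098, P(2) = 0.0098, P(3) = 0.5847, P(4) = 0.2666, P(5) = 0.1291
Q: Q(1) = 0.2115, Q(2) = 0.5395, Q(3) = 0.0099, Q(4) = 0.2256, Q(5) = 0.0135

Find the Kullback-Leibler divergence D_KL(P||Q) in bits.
3.8251 bits

D_KL(P||Q) = Σ P(x) log₂(P(x)/Q(x))

Computing term by term:
  P(1)·log₂(P(1)/Q(1)) = 0.0098·log₂(0.0098/0.2115) = -0.04343
  P(2)·log₂(P(2)/Q(2)) = 0.0098·log₂(0.0098/0.5395) = -0.05667
  P(3)·log₂(P(3)/Q(3)) = 0.5847·log₂(0.5847/0.0099) = 3.44045
  P(4)·log₂(P(4)/Q(4)) = 0.2666·log₂(0.2666/0.2256) = 0.06423
  P(5)·log₂(P(5)/Q(5)) = 0.1291·log₂(0.1291/0.0135) = 0.42054

D_KL(P||Q) = -0.04343 - 0.05667 + 3.44045 + 0.06423 + 0.42054 = 3.82512 ≈ 3.8251 bits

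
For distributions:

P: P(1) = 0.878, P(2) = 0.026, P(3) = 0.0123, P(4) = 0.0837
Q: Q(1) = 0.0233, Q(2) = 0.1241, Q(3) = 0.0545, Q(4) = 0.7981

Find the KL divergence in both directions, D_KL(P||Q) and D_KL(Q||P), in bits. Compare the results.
D_KL(P||Q) = 4.2397 bits, D_KL(Q||P) = 2.8713 bits. D_KL(P||Q) is larger than D_KL(Q||P) by 1.3684 bits; the two directions differ.

D_KL(P||Q) = Σ P(x) log₂(P(x)/Q(x))

Computing term by term:
  P(1)·log₂(P(1)/Q(1)) = 0.878·log₂(0.878/0.0233) = 4.59705
  P(2)·log₂(P(2)/Q(2)) = 0.026·log₂(0.026/0.1241) = -0.05863
  P(3)·log₂(P(3)/Q(3)) = 0.0123·log₂(0.0123/0.0545) = -0.02642
  P(4)·log₂(P(4)/Q(4)) = 0.0837·log₂(0.0837/0.7981) = -0.27230

D_KL(P||Q) = 4.59705 - 0.05863 - 0.02642 - 0.27230 = 4.23970 ≈ 4.2397 bits

D_KL(Q||P) = Σ Q(x) log₂(Q(x)/P(x))

Computing term by term:
  Q(1)·log₂(Q(1)/P(1)) = 0.0233·log₂(0.0233/0.878) = -0.12199
  Q(2)·log₂(Q(2)/P(2)) = 0.1241·log₂(0.1241/0.026) = 0.27984
  Q(3)·log₂(Q(3)/P(3)) = 0.0545·log₂(0.0545/0.0123) = 0.11704
  Q(4)·log₂(Q(4)/P(4)) = 0.7981·log₂(0.7981/0.0837) = 2.59643

D_KL(Q||P) = -0.12199 + 0.27984 + 0.11704 + 2.59643 = 2.87132 ≈ 2.8713 bits

These are NOT equal (difference: 1.3684 bits). KL divergence is asymmetric: D_KL(P||Q) ≠ D_KL(Q||P) in general.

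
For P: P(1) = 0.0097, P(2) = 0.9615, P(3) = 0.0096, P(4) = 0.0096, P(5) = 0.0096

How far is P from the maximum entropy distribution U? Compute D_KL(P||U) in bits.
2.0096 bits

U(i) = 1/5 for all i

D_KL(P||U) = Σ P(x) log₂(P(x) / (1/5))
           = Σ P(x) log₂(P(x)) + log₂(5)
           = log₂(5) - H(P)

H(P) = -Σ P(x) log₂(P(x)):
  -P(1)·log₂(P(1)) = -(0.0097)·log₂(0.0097) = 0.06487
  -P(2)·log₂(P(2)) = -(0.9615)·log₂(0.9615) = 0.05446
  -P(3)·log₂(P(3)) = -(0.0096)·log₂(0.0096) = 0.06435
  -P(4)·log₂(P(4)) = -(0.0096)·log₂(0.0096) = 0.06435
  -P(5)·log₂(P(5)) = -(0.0096)·log₂(0.0096) = 0.06435
H(P) = 0.06487 + 0.05446 + 0.06435 + 0.06435 + 0.06435 = 0.31238 bits

log₂(5) = 2.32193 bits

D_KL(P||U) = 2.32193 - 0.31238 = 2.00955 ≈ 2.0096 bits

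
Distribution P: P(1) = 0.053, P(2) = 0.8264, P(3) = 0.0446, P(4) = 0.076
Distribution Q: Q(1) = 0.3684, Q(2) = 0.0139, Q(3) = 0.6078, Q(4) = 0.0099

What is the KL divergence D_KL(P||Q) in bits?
4.7777 bits

D_KL(P||Q) = Σ P(x) log₂(P(x)/Q(x))

Computing term by term:
  P(1)·log₂(P(1)/Q(1)) = 0.053·log₂(0.053/0.3684) = -0.14825
  P(2)·log₂(P(2)/Q(2)) = 0.8264·log₂(0.8264/0.0139) = 4.87054
  P(3)·log₂(P(3)/Q(3)) = 0.0446·log₂(0.0446/0.6078) = -0.16807
  P(4)·log₂(P(4)/Q(4)) = 0.076·log₂(0.076/0.0099) = 0.22348

D_KL(P||Q) = -0.14825 + 4.87054 - 0.16807 + 0.22348 = 4.77770 ≈ 4.7777 bits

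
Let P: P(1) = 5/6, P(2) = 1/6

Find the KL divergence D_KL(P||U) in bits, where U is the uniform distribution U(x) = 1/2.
0.3500 bits

U(i) = 1/2 for all i

D_KL(P||U) = Σ P(x) log₂(P(x) / (1/2))
           = Σ P(x) log₂(P(x)) + log₂(2)
           = log₂(2) - H(P)

H(P) = -Σ P(x) log₂(P(x)):
  -P(1)·log₂(P(1)) = -(5/6)·log₂(5/6) = 0.21920
  -P(2)·log₂(P(2)) = -(1/6)·log₂(1/6) = 0.43083
H(P) = 0.21920 + 0.43083 = 0.65003 bits

log₂(2) = 1.00000 bits

D_KL(P||U) = 1.00000 - 0.65003 = 0.34997 ≈ 0.3500 bits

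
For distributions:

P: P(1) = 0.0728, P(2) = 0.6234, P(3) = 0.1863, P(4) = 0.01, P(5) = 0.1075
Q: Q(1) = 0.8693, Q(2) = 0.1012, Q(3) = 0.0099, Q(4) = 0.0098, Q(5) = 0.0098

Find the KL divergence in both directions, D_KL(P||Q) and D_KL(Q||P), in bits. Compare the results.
D_KL(P||Q) = 2.5352 bits, D_KL(Q||P) = 2.7687 bits. D_KL(Q||P) is larger than D_KL(P||Q) by 0.2335 bits; the two directions differ.

D_KL(P||Q) = Σ P(x) log₂(P(x)/Q(x))

Computing term by term:
  P(1)·log₂(P(1)/Q(1)) = 0.0728·log₂(0.0728/0.8693) = -0.26047
  P(2)·log₂(P(2)/Q(2)) = 0.6234·log₂(0.6234/0.1012) = 1.63515
  P(3)·log₂(P(3)/Q(3)) = 0.1863·log₂(0.1863/0.0099) = 0.78880
  P(4)·log₂(P(4)/Q(4)) = 0.01·log₂(0.01/0.0098) = 0.00029
  P(5)·log₂(P(5)/Q(5)) = 0.1075·log₂(0.1075/0.0098) = 0.37146

D_KL(P||Q) = -0.26047 + 1.63515 + 0.78880 + 0.00029 + 0.37146 = 2.53523 ≈ 2.5352 bits

D_KL(Q||P) = Σ Q(x) log₂(Q(x)/P(x))

Computing term by term:
  Q(1)·log₂(Q(1)/P(1)) = 0.8693·log₂(0.8693/0.0728) = 3.11022
  Q(2)·log₂(Q(2)/P(2)) = 0.1012·log₂(0.1012/0.6234) = -0.26544
  Q(3)·log₂(Q(3)/P(3)) = 0.0099·log₂(0.0099/0.1863) = -0.04192
  Q(4)·log₂(Q(4)/P(4)) = 0.0098·log₂(0.0098/0.01) = -0.00029
  Q(5)·log₂(Q(5)/P(5)) = 0.0098·log₂(0.0098/0.1075) = -0.03386

D_KL(Q||P) = 3.11022 - 0.26544 - 0.04192 - 0.00029 - 0.03386 = 2.76871 ≈ 2.7687 bits

These are NOT equal (difference: 0.2335 bits). KL divergence is asymmetric: D_KL(P||Q) ≠ D_KL(Q||P) in general.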